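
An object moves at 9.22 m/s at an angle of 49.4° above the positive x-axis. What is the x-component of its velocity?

vₓ = v cos(θ) = 9.22 × cos(49.4°) = 6.0 m/s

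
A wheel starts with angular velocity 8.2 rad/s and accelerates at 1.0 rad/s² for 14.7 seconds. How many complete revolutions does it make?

θ = ω₀t + ½αt² = 8.2×14.7 + ½×1.0×14.7² = 228.585 rad
Total revolutions = θ/(2π) = 228.585/(2π) = 36.38
Complete revolutions = ⌊36.38⌋ = 36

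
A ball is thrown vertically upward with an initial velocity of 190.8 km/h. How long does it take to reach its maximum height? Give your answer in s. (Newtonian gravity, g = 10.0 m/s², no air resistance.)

v₀ = 190.8 km/h × 0.2777777777777778 = 53.0 m/s
t_up = v₀ / g = 53.0 / 10.0 = 5.3 s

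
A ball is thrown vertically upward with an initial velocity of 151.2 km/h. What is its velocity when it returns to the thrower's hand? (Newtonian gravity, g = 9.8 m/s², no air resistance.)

By conservation of energy (no air resistance), the ball returns to the throw height with the same speed as launch, but directed downward.
|v_ground| = v₀ = 151.2 km/h
v_ground = 151.2 km/h (downward)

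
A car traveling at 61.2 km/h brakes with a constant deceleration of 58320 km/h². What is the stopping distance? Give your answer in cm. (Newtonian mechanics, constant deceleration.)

v₀ = 61.2 km/h × 0.2777777777777778 = 17.0 m/s
a = 58320 km/h² × 7.716049382716049e-05 = 4.5 m/s²
d = v₀² / (2a) = 17.0² / (2 × 4.5) = 289.0 / 9.0 = 32.1111 m
d = 32.1111 m / 0.01 = 3211 cm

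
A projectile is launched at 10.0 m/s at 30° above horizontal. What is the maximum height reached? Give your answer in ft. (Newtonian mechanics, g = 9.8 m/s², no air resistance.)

H = v₀² × sin²(θ) / (2g) = 10.0² × sin(30°)² / (2 × 9.8) = 100.0 × 0.25 / 19.6 = 1.27551 m
H = 1.27551 m / 0.3048 = 4.185 ft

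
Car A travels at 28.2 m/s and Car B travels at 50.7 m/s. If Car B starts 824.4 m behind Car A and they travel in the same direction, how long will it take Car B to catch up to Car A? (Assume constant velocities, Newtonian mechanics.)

Relative speed: v_rel = 50.7 - 28.2 = 22.5 m/s
Time to catch: t = d₀/v_rel = 824.4/22.5 = 36.64 s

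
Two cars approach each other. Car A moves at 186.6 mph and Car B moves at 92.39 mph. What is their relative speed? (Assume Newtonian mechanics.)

v_rel = v_A + v_B = 186.6 + 92.39 = 278.99 mph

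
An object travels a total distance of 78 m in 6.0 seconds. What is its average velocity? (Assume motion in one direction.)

v_avg = Δd / Δt = 78 / 6.0 = 13.0 m/s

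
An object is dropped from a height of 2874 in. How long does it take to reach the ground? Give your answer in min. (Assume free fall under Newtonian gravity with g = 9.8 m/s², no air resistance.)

h = 2874 in × 0.0254 = 72.9996 m
t = √(2h/g) = √(2 × 72.9996 / 9.8) = 3.85978 s
t = 3.85978 s / 60.0 = 0.06433 min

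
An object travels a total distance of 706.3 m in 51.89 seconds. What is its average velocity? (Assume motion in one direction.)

v_avg = Δd / Δt = 706.3 / 51.89 = 13.61 m/s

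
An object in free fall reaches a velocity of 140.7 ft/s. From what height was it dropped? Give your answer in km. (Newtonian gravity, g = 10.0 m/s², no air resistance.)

v = 140.7 ft/s × 0.3048 = 42.8854 m/s
h = v² / (2g) = 42.8854² / (2 × 10.0) = 91.9579 m
h = 91.9579 m / 1000.0 = 0.09196 km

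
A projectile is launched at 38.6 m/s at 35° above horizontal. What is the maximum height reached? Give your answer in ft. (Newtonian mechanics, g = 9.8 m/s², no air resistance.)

H = v₀² × sin²(θ) / (2g) = 38.6² × sin(35°)² / (2 × 9.8) = 1489.96 × 0.32899 / 19.6 = 25.0093 m
H = 25.0093 m / 0.3048 = 82.05 ft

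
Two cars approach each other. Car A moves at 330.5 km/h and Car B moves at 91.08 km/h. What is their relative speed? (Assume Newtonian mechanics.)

v_rel = v_A + v_B = 330.5 + 91.08 = 421.58 km/h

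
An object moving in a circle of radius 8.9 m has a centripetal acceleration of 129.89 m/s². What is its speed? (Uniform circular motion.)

v = √(a_c × r) = √(129.89 × 8.9) = 34.0 m/s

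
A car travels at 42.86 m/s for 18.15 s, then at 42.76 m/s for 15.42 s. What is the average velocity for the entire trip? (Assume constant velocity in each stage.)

d₁ = v₁t₁ = 42.86 × 18.15 = 777.909 m
d₂ = v₂t₂ = 42.76 × 15.42 = 659.3592 m
d_total = 1437.2682 m, t_total = 33.57 s
v_avg = d_total/t_total = 1437.2682/33.57 = 42.81 m/s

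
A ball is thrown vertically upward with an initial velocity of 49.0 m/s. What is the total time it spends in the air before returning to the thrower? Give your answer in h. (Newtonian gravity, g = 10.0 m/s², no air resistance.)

t_total = 2 × v₀ / g = 2 × 49.0 / 10.0 = 9.8 s
t_total = 9.8 s / 3600.0 = 0.002722 h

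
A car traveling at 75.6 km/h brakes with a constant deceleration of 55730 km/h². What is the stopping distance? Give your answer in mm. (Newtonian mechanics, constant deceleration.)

v₀ = 75.6 km/h × 0.2777777777777778 = 21.0 m/s
a = 55730 km/h² × 7.716049382716049e-05 = 4.30015 m/s²
d = v₀² / (2a) = 21.0² / (2 × 4.30015) = 441.0 / 8.6003 = 51.2773 m
d = 51.2773 m / 0.001 = 51280 mm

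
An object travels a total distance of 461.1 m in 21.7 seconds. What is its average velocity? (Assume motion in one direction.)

v_avg = Δd / Δt = 461.1 / 21.7 = 21.25 m/s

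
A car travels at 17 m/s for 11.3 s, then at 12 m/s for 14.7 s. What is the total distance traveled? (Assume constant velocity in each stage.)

d₁ = v₁t₁ = 17 × 11.3 = 192.1 m
d₂ = v₂t₂ = 12 × 14.7 = 176.4 m
d_total = 192.1 + 176.4 = 368.5 m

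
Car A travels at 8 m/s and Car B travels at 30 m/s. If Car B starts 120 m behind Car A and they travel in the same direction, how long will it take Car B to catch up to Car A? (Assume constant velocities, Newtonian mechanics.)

Relative speed: v_rel = 30 - 8 = 22 m/s
Time to catch: t = d₀/v_rel = 120/22 = 5.45 s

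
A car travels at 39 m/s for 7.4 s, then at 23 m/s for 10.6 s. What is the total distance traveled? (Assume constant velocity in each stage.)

d₁ = v₁t₁ = 39 × 7.4 = 288.6 m
d₂ = v₂t₂ = 23 × 10.6 = 243.8 m
d_total = 288.6 + 243.8 = 532.4 m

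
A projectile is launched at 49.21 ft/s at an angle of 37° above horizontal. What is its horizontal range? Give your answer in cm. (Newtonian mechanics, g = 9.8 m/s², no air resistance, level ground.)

v₀ = 49.21 ft/s × 0.3048 = 14.9992 m/s
R = v₀² × sin(2θ) / g = 14.9992² × sin(2 × 37°) / 9.8 = 224.976 × 0.961262 / 9.8 = 22.0674 m
R = 22.0674 m / 0.01 = 2207 cm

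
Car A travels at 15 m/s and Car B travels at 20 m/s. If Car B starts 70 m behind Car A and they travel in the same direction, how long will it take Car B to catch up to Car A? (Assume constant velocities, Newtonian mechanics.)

Relative speed: v_rel = 20 - 15 = 5 m/s
Time to catch: t = d₀/v_rel = 70/5 = 14.0 s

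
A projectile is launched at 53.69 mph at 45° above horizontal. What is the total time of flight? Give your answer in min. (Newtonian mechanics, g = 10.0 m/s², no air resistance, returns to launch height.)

v₀ = 53.69 mph × 0.44704 = 24.0016 m/s
T = 2 × v₀ × sin(θ) / g = 2 × 24.0016 × sin(45°) / 10.0 = 2 × 24.0016 × 0.707107 / 10.0 = 3.39434 s
T = 3.39434 s / 60.0 = 0.05657 min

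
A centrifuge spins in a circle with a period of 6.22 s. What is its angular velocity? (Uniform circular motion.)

ω = 2π/T = 2π/6.22 = 1.0102 rad/s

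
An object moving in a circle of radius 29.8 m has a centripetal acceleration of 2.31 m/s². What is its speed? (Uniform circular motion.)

v = √(a_c × r) = √(2.31 × 29.8) = 8.3 m/s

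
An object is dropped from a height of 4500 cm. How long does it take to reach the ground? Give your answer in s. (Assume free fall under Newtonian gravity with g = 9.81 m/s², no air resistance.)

h = 4500 cm × 0.01 = 45.0 m
t = √(2h/g) = √(2 × 45.0 / 9.81) = 3.029 s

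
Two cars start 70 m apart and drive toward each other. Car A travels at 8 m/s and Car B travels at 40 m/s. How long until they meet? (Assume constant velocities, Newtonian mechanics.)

Combined speed: v_combined = 8 + 40 = 48 m/s
Time to meet: t = d/v_combined = 70/48 = 1.46 s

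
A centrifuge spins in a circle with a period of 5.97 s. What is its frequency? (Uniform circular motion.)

f = 1/T = 1/5.97 = 0.1675 Hz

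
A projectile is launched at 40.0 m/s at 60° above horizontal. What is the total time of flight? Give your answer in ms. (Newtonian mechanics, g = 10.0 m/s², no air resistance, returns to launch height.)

T = 2 × v₀ × sin(θ) / g = 2 × 40.0 × sin(60°) / 10.0 = 2 × 40.0 × 0.866025 / 10.0 = 6.9282 s
T = 6.9282 s / 0.001 = 6928 ms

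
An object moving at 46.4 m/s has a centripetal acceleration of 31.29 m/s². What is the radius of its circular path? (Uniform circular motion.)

r = v²/a_c = 46.4²/31.29 = 68.81 m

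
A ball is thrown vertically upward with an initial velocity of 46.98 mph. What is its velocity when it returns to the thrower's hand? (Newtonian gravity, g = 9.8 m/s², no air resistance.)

By conservation of energy (no air resistance), the ball returns to the throw height with the same speed as launch, but directed downward.
|v_ground| = v₀ = 46.98 mph
v_ground = 46.98 mph (downward)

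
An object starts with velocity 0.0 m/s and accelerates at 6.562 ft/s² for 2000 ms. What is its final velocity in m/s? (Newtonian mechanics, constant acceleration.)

a = 6.562 ft/s² × 0.3048 = 2.0001 m/s²
t = 2000 ms × 0.001 = 2.0 s
v = v₀ + a × t = 0.0 + 2.0001 × 2.0 = 4.0 m/s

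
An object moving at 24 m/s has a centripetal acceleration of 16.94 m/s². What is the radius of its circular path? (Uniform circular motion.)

r = v²/a_c = 24²/16.94 = 34.0 m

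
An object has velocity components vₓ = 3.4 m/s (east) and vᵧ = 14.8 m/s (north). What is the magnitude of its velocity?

|v| = √(vₓ² + vᵧ²) = √(3.4² + 14.8²) = √(230.6) = 15.19 m/s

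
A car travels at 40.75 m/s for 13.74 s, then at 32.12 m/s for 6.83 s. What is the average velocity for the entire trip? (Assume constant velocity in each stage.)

d₁ = v₁t₁ = 40.75 × 13.74 = 559.905 m
d₂ = v₂t₂ = 32.12 × 6.83 = 219.3796 m
d_total = 779.2846 m, t_total = 20.57 s
v_avg = d_total/t_total = 779.2846/20.57 = 37.88 m/s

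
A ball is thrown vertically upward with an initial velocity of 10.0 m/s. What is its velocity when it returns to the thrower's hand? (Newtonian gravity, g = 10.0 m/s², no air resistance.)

By conservation of energy (no air resistance), the ball returns to the throw height with the same speed as launch, but directed downward.
|v_ground| = v₀ = 10.0 m/s
v_ground = 10.0 m/s (downward)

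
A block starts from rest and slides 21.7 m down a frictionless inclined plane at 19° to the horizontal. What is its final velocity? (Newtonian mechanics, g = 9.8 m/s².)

a = g sin(θ) = 9.8 × sin(19°) = 3.1906 m/s²
v = √(2ad) = √(2 × 3.1906 × 21.7) = 11.77 m/s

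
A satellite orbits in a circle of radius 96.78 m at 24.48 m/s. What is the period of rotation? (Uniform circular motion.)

T = 2πr/v = 2π×96.78/24.48 = 24.84 s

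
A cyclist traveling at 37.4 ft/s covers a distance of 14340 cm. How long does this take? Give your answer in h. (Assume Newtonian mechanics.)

d = 14340 cm × 0.01 = 143.4 m
v = 37.4 ft/s × 0.3048 = 11.3995 m/s
t = d / v = 143.4 / 11.3995 = 12.5795 s
t = 12.5795 s / 3600.0 = 0.003494 h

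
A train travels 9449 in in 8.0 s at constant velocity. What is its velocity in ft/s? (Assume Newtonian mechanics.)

d = 9449 in × 0.0254 = 240.005 m
v = d / t = 240.005 / 8.0 = 30.0006 m/s
v = 30.0006 m/s / 0.3048 = 98.43 ft/s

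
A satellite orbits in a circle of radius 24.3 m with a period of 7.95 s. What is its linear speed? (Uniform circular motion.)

v = 2πr/T = 2π×24.3/7.95 = 19.21 m/s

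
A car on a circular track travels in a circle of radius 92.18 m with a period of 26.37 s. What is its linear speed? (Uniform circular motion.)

v = 2πr/T = 2π×92.18/26.37 = 21.96 m/s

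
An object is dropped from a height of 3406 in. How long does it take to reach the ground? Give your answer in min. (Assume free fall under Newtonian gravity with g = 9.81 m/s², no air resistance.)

h = 3406 in × 0.0254 = 86.5124 m
t = √(2h/g) = √(2 × 86.5124 / 9.81) = 4.19971 s
t = 4.19971 s / 60.0 = 0.07 min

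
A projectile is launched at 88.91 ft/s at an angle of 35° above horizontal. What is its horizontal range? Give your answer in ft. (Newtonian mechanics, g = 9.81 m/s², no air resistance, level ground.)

v₀ = 88.91 ft/s × 0.3048 = 27.0998 m/s
R = v₀² × sin(2θ) / g = 27.0998² × sin(2 × 35°) / 9.81 = 734.399 × 0.939693 / 9.81 = 70.3476 m
R = 70.3476 m / 0.3048 = 230.8 ft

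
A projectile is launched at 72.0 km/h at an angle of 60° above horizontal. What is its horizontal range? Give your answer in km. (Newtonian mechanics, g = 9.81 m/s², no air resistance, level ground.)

v₀ = 72.0 km/h × 0.2777777777777778 = 20.0 m/s
R = v₀² × sin(2θ) / g = 20.0² × sin(2 × 60°) / 9.81 = 400.0 × 0.866025 / 9.81 = 35.3119 m
R = 35.3119 m / 1000.0 = 0.03531 km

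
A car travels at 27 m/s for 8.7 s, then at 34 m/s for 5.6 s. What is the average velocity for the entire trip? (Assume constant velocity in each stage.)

d₁ = v₁t₁ = 27 × 8.7 = 234.9 m
d₂ = v₂t₂ = 34 × 5.6 = 190.4 m
d_total = 425.3 m, t_total = 14.3 s
v_avg = d_total/t_total = 425.3/14.3 = 29.74 m/s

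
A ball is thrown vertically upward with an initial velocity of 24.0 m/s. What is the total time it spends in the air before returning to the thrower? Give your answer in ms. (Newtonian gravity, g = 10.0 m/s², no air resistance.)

t_total = 2 × v₀ / g = 2 × 24.0 / 10.0 = 4.8 s
t_total = 4.8 s / 0.001 = 4800 ms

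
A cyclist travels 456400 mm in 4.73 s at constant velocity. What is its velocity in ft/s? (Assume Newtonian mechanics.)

d = 456400 mm × 0.001 = 456.4 m
v = d / t = 456.4 / 4.73 = 96.4905 m/s
v = 96.4905 m/s / 0.3048 = 316.6 ft/s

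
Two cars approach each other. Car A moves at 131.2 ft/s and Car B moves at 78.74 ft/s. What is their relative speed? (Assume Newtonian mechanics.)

v_rel = v_A + v_B = 131.2 + 78.74 = 209.94 ft/s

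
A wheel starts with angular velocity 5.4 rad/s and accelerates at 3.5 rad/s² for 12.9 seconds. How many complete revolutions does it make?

θ = ω₀t + ½αt² = 5.4×12.9 + ½×3.5×12.9² = 360.8775 rad
Total revolutions = θ/(2π) = 360.8775/(2π) = 57.44
Complete revolutions = ⌊57.44⌋ = 57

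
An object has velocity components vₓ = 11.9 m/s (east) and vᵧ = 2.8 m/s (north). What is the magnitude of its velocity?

|v| = √(vₓ² + vᵧ²) = √(11.9² + 2.8²) = √(149.45) = 12.22 m/s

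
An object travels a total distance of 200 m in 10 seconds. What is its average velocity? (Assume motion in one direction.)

v_avg = Δd / Δt = 200 / 10 = 20.0 m/s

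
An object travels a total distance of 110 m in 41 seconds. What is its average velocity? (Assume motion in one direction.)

v_avg = Δd / Δt = 110 / 41 = 2.68 m/s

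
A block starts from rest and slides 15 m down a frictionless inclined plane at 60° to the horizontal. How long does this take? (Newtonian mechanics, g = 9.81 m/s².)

a = g sin(θ) = 9.81 × sin(60°) = 8.4957 m/s²
t = √(2d/a) = √(2 × 15 / 8.4957) = 1.88 s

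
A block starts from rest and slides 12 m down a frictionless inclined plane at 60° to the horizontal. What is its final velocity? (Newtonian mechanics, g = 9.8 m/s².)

a = g sin(θ) = 9.8 × sin(60°) = 8.487 m/s²
v = √(2ad) = √(2 × 8.487 × 12) = 14.27 m/s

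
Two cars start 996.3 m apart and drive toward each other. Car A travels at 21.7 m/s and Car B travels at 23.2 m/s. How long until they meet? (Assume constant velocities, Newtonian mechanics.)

Combined speed: v_combined = 21.7 + 23.2 = 44.9 m/s
Time to meet: t = d/v_combined = 996.3/44.9 = 22.19 s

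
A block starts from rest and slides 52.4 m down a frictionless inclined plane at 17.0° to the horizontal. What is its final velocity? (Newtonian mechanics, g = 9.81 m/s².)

a = g sin(θ) = 9.81 × sin(17.0°) = 2.8682 m/s²
v = √(2ad) = √(2 × 2.8682 × 52.4) = 17.34 m/s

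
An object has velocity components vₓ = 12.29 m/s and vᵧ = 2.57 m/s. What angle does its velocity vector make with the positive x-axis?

θ = arctan(vᵧ/vₓ) = arctan(2.57/12.29) = 11.81°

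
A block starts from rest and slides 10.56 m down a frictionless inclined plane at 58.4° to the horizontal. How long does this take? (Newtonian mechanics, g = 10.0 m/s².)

a = g sin(θ) = 10.0 × sin(58.4°) = 8.5173 m/s²
t = √(2d/a) = √(2 × 10.56 / 8.5173) = 1.57 s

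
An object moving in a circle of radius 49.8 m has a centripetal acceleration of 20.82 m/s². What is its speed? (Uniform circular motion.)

v = √(a_c × r) = √(20.82 × 49.8) = 32.2 m/s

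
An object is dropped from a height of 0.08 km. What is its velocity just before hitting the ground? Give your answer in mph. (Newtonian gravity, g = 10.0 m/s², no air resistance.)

h = 0.08 km × 1000.0 = 80.0 m
v = √(2gh) = √(2 × 10.0 × 80.0) = 40.0 m/s
v = 40.0 m/s / 0.44704 = 89.48 mph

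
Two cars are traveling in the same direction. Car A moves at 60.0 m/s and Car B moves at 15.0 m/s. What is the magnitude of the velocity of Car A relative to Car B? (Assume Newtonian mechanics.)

v_rel = |v_A - v_B| = |60.0 - 15.0| = 45.0 m/s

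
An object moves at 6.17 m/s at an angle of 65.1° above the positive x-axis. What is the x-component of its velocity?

vₓ = v cos(θ) = 6.17 × cos(65.1°) = 2.6 m/s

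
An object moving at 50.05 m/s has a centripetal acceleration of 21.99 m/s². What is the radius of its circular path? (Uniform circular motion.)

r = v²/a_c = 50.05²/21.99 = 113.92 m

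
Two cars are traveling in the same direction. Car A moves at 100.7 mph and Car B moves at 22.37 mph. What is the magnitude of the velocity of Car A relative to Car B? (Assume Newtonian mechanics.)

v_rel = |v_A - v_B| = |100.7 - 22.37| = 78.33 mph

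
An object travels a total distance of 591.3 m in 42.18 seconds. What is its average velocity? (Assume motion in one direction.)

v_avg = Δd / Δt = 591.3 / 42.18 = 14.02 m/s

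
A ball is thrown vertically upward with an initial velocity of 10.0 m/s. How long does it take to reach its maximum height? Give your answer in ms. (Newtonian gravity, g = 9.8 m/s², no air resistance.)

t_up = v₀ / g = 10.0 / 9.8 = 1.02041 s
t_up = 1.02041 s / 0.001 = 1020 ms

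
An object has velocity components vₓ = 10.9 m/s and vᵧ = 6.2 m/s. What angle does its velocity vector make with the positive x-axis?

θ = arctan(vᵧ/vₓ) = arctan(6.2/10.9) = 29.63°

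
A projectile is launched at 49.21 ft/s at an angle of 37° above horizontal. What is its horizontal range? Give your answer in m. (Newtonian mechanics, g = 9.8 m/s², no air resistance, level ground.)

v₀ = 49.21 ft/s × 0.3048 = 14.9992 m/s
R = v₀² × sin(2θ) / g = 14.9992² × sin(2 × 37°) / 9.8 = 224.976 × 0.961262 / 9.8 = 22.07 m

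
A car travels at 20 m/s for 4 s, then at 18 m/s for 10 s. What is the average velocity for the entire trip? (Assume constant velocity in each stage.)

d₁ = v₁t₁ = 20 × 4 = 80 m
d₂ = v₂t₂ = 18 × 10 = 180 m
d_total = 260 m, t_total = 14 s
v_avg = d_total/t_total = 260/14 = 18.57 m/s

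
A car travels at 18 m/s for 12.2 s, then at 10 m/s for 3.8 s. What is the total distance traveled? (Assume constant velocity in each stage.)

d₁ = v₁t₁ = 18 × 12.2 = 219.6 m
d₂ = v₂t₂ = 10 × 3.8 = 38.0 m
d_total = 219.6 + 38.0 = 257.6 m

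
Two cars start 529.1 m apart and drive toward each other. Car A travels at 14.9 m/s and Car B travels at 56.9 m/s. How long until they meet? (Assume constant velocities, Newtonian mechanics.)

Combined speed: v_combined = 14.9 + 56.9 = 71.8 m/s
Time to meet: t = d/v_combined = 529.1/71.8 = 7.37 s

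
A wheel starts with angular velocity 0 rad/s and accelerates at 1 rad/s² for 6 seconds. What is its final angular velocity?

ω = ω₀ + αt = 0 + 1 × 6 = 6 rad/s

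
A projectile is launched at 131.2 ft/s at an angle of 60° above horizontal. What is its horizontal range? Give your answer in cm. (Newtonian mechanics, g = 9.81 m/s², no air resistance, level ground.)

v₀ = 131.2 ft/s × 0.3048 = 39.9898 m/s
R = v₀² × sin(2θ) / g = 39.9898² × sin(2 × 60°) / 9.81 = 1599.18 × 0.866025 / 9.81 = 141.175 m
R = 141.175 m / 0.01 = 14120 cm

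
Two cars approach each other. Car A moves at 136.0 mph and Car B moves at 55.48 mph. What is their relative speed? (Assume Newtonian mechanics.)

v_rel = v_A + v_B = 136.0 + 55.48 = 191.48 mph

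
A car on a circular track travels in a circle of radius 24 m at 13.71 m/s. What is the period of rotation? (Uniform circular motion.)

T = 2πr/v = 2π×24/13.71 = 11.0 s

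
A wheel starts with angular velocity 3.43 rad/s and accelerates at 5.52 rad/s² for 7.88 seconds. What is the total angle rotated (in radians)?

θ = ω₀t + ½αt² = 3.43×7.88 + ½×5.52×7.88² = 198.41 rad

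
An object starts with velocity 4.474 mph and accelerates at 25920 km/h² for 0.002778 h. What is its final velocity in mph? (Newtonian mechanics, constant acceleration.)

v₀ = 4.474 mph × 0.44704 = 2.00006 m/s
a = 25920 km/h² × 7.716049382716049e-05 = 2.0 m/s²
t = 0.002778 h × 3600.0 = 10.0008 s
v = v₀ + a × t = 2.00006 + 2.0 × 10.0008 = 22.0017 m/s
v = 22.0017 m/s / 0.44704 = 49.22 mph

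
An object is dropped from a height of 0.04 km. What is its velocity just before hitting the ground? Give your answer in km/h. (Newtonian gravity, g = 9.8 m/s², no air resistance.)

h = 0.04 km × 1000.0 = 40.0 m
v = √(2gh) = √(2 × 9.8 × 40.0) = 28.0 m/s
v = 28.0 m/s / 0.2777777777777778 = 100.8 km/h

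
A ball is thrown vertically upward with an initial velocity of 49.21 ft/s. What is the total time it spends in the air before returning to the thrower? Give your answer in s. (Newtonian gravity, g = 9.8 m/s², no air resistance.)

v₀ = 49.21 ft/s × 0.3048 = 14.9992 m/s
t_total = 2 × v₀ / g = 2 × 14.9992 / 9.8 = 3.061 s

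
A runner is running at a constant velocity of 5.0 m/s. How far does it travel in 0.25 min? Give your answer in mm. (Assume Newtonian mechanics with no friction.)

t = 0.25 min × 60.0 = 15.0 s
d = v × t = 5.0 × 15.0 = 75.0 m
d = 75.0 m / 0.001 = 75000 mm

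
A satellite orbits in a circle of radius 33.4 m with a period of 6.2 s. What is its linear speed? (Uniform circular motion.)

v = 2πr/T = 2π×33.4/6.2 = 33.85 m/s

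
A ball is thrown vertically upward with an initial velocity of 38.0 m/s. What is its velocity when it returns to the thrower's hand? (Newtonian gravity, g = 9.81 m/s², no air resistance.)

By conservation of energy (no air resistance), the ball returns to the throw height with the same speed as launch, but directed downward.
|v_ground| = v₀ = 38.0 m/s
v_ground = 38.0 m/s (downward)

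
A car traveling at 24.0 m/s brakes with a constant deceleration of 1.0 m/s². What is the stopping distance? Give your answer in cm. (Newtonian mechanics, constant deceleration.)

d = v₀² / (2a) = 24.0² / (2 × 1.0) = 576.0 / 2.0 = 288.0 m
d = 288.0 m / 0.01 = 28800 cm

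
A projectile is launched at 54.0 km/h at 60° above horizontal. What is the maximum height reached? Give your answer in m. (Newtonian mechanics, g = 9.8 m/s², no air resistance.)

v₀ = 54.0 km/h × 0.2777777777777778 = 15.0 m/s
H = v₀² × sin²(θ) / (2g) = 15.0² × sin(60°)² / (2 × 9.8) = 225.0 × 0.75 / 19.6 = 8.61 m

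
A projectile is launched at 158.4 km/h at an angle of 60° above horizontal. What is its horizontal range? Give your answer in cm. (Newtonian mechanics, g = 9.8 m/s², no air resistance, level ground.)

v₀ = 158.4 km/h × 0.2777777777777778 = 44.0 m/s
R = v₀² × sin(2θ) / g = 44.0² × sin(2 × 60°) / 9.8 = 1936.0 × 0.866025 / 9.8 = 171.084 m
R = 171.084 m / 0.01 = 17110 cm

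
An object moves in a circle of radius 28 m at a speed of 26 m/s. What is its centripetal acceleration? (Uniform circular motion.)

a_c = v²/r = 26²/28 = 676/28 = 24.14 m/s²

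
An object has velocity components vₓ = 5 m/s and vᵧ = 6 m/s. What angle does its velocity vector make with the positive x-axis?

θ = arctan(vᵧ/vₓ) = arctan(6/5) = 50.19°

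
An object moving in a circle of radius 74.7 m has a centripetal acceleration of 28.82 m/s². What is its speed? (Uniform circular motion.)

v = √(a_c × r) = √(28.82 × 74.7) = 46.4 m/s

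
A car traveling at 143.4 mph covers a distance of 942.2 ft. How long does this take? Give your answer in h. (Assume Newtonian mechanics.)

d = 942.2 ft × 0.3048 = 287.183 m
v = 143.4 mph × 0.44704 = 64.1055 m/s
t = d / v = 287.183 / 64.1055 = 4.47985 s
t = 4.47985 s / 3600.0 = 0.001244 h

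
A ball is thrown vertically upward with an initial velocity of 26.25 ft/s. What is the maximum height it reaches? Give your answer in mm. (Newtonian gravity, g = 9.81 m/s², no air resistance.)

v₀ = 26.25 ft/s × 0.3048 = 8.001 m/s
h_max = v₀² / (2g) = 8.001² / (2 × 9.81) = 64.016 / 19.62 = 3.26279 m
h_max = 3.26279 m / 0.001 = 3263 mm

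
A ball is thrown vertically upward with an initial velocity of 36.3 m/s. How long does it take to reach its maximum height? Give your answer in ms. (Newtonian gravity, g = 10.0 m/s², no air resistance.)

t_up = v₀ / g = 36.3 / 10.0 = 3.63 s
t_up = 3.63 s / 0.001 = 3630 ms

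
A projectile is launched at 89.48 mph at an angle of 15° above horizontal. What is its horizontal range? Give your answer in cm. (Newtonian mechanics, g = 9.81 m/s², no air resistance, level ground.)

v₀ = 89.48 mph × 0.44704 = 40.0011 m/s
R = v₀² × sin(2θ) / g = 40.0011² × sin(2 × 15°) / 9.81 = 1600.09 × 0.5 / 9.81 = 81.554 m
R = 81.554 m / 0.01 = 8155 cm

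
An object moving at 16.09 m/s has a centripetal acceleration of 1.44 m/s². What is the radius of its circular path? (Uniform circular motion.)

r = v²/a_c = 16.09²/1.44 = 179.78 m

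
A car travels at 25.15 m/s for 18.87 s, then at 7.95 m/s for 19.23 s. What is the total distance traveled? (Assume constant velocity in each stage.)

d₁ = v₁t₁ = 25.15 × 18.87 = 474.5805 m
d₂ = v₂t₂ = 7.95 × 19.23 = 152.8785 m
d_total = 474.5805 + 152.8785 = 627.46 m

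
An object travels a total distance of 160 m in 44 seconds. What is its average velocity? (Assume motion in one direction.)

v_avg = Δd / Δt = 160 / 44 = 3.64 m/s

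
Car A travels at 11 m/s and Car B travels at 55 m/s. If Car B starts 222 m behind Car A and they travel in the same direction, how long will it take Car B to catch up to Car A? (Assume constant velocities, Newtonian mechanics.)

Relative speed: v_rel = 55 - 11 = 44 m/s
Time to catch: t = d₀/v_rel = 222/44 = 5.05 s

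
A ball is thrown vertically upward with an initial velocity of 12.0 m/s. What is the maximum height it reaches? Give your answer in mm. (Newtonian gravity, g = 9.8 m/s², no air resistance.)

h_max = v₀² / (2g) = 12.0² / (2 × 9.8) = 144.0 / 19.6 = 7.34694 m
h_max = 7.34694 m / 0.001 = 7347 mm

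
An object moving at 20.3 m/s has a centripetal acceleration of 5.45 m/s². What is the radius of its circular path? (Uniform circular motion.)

r = v²/a_c = 20.3²/5.45 = 75.61 m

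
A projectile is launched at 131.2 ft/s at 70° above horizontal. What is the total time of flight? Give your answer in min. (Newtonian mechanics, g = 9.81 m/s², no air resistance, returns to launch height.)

v₀ = 131.2 ft/s × 0.3048 = 39.9898 m/s
T = 2 × v₀ × sin(θ) / g = 2 × 39.9898 × sin(70°) / 9.81 = 2 × 39.9898 × 0.939693 / 9.81 = 7.66119 s
T = 7.66119 s / 60.0 = 0.1277 min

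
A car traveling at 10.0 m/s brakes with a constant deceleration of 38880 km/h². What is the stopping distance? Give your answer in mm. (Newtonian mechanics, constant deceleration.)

a = 38880 km/h² × 7.716049382716049e-05 = 3.0 m/s²
d = v₀² / (2a) = 10.0² / (2 × 3.0) = 100.0 / 6.0 = 16.6667 m
d = 16.6667 m / 0.001 = 16670 mm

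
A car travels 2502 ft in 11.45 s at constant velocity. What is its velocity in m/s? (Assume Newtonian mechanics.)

d = 2502 ft × 0.3048 = 762.61 m
v = d / t = 762.61 / 11.45 = 66.6 m/s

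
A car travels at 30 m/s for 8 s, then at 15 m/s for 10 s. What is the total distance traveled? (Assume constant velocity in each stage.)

d₁ = v₁t₁ = 30 × 8 = 240 m
d₂ = v₂t₂ = 15 × 10 = 150 m
d_total = 240 + 150 = 390 m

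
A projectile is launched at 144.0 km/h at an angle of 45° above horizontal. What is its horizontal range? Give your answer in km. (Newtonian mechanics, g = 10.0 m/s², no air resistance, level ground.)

v₀ = 144.0 km/h × 0.2777777777777778 = 40.0 m/s
R = v₀² × sin(2θ) / g = 40.0² × sin(2 × 45°) / 10.0 = 1600.0 × 1.0 / 10.0 = 160.0 m
R = 160.0 m / 1000.0 = 0.16 km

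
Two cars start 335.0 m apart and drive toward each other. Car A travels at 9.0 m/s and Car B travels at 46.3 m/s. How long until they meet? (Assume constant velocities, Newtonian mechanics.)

Combined speed: v_combined = 9.0 + 46.3 = 55.3 m/s
Time to meet: t = d/v_combined = 335.0/55.3 = 6.06 s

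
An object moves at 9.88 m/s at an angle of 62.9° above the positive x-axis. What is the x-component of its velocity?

vₓ = v cos(θ) = 9.88 × cos(62.9°) = 4.5 m/s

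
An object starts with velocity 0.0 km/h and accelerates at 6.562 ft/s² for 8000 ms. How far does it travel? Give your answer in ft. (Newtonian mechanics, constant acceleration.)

v₀ = 0.0 km/h × 0.2777777777777778 = 0.0 m/s
a = 6.562 ft/s² × 0.3048 = 2.0001 m/s²
t = 8000 ms × 0.001 = 8.0 s
d = v₀ × t + ½ × a × t² = 0.0 × 8.0 + 0.5 × 2.0001 × 8.0² = 64.0032 m
d = 64.0032 m / 0.3048 = 210.0 ft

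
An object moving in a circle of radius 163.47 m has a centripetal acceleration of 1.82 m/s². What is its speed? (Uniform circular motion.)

v = √(a_c × r) = √(1.82 × 163.47) = 17.25 m/s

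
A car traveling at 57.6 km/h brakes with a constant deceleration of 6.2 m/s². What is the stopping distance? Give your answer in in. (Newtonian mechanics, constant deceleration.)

v₀ = 57.6 km/h × 0.2777777777777778 = 16.0 m/s
d = v₀² / (2a) = 16.0² / (2 × 6.2) = 256.0 / 12.4 = 20.6452 m
d = 20.6452 m / 0.0254 = 812.8 in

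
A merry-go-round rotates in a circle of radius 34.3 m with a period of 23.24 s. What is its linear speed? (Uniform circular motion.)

v = 2πr/T = 2π×34.3/23.24 = 9.27 m/s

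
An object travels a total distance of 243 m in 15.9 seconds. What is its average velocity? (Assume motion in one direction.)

v_avg = Δd / Δt = 243 / 15.9 = 15.28 m/s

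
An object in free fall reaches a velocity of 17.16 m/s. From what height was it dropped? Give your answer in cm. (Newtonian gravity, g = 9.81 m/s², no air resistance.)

h = v² / (2g) = 17.16² / (2 × 9.81) = 15.0084 m
h = 15.0084 m / 0.01 = 1501 cm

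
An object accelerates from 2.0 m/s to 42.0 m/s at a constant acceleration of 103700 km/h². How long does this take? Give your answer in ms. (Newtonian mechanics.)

a = 103700 km/h² × 7.716049382716049e-05 = 8.00154 m/s²
t = (v - v₀) / a = (42.0 - 2.0) / 8.00154 = 4.99904 s
t = 4.99904 s / 0.001 = 4999 ms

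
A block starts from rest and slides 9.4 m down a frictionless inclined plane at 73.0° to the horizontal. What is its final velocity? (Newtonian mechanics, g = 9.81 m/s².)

a = g sin(θ) = 9.81 × sin(73.0°) = 9.3813 m/s²
v = √(2ad) = √(2 × 9.3813 × 9.4) = 13.28 m/s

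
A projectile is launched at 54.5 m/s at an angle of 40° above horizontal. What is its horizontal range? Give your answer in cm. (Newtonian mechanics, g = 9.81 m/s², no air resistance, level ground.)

R = v₀² × sin(2θ) / g = 54.5² × sin(2 × 40°) / 9.81 = 2970.25 × 0.984808 / 9.81 = 298.178 m
R = 298.178 m / 0.01 = 29820 cm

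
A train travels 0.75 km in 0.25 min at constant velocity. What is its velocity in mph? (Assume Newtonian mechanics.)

d = 0.75 km × 1000.0 = 750.0 m
t = 0.25 min × 60.0 = 15.0 s
v = d / t = 750.0 / 15.0 = 50.0 m/s
v = 50.0 m/s / 0.44704 = 111.8 mph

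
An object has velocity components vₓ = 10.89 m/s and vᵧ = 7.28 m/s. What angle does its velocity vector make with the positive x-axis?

θ = arctan(vᵧ/vₓ) = arctan(7.28/10.89) = 33.76°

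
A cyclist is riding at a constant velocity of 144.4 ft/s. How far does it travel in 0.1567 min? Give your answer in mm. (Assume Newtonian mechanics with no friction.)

v = 144.4 ft/s × 0.3048 = 44.0131 m/s
t = 0.1567 min × 60.0 = 9.402 s
d = v × t = 44.0131 × 9.402 = 413.811 m
d = 413.811 m / 0.001 = 413800 mm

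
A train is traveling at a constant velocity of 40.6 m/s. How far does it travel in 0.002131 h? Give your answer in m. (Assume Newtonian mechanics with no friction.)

t = 0.002131 h × 3600.0 = 7.6716 s
d = v × t = 40.6 × 7.6716 = 311.5 m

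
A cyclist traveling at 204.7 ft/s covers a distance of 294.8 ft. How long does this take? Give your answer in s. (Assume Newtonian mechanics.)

d = 294.8 ft × 0.3048 = 89.855 m
v = 204.7 ft/s × 0.3048 = 62.3926 m/s
t = d / v = 89.855 / 62.3926 = 1.44 s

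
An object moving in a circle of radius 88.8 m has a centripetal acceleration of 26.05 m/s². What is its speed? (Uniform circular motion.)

v = √(a_c × r) = √(26.05 × 88.8) = 48.1 m/s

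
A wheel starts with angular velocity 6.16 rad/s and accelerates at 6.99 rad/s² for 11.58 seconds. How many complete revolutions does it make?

θ = ω₀t + ½αt² = 6.16×11.58 + ½×6.99×11.58² = 539.999718 rad
Total revolutions = θ/(2π) = 539.999718/(2π) = 85.94
Complete revolutions = ⌊85.94⌋ = 85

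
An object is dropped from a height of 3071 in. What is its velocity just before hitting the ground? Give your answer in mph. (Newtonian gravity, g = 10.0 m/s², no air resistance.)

h = 3071 in × 0.0254 = 78.0034 m
v = √(2gh) = √(2 × 10.0 × 78.0034) = 39.4977 m/s
v = 39.4977 m/s / 0.44704 = 88.35 mph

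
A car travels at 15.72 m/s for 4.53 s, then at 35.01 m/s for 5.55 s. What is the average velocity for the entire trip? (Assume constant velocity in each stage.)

d₁ = v₁t₁ = 15.72 × 4.53 = 71.2116 m
d₂ = v₂t₂ = 35.01 × 5.55 = 194.3055 m
d_total = 265.5171 m, t_total = 10.08 s
v_avg = d_total/t_total = 265.5171/10.08 = 26.34 m/s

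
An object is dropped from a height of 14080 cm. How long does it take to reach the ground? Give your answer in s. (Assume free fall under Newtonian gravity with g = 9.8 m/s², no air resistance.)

h = 14080 cm × 0.01 = 140.8 m
t = √(2h/g) = √(2 × 140.8 / 9.8) = 5.36 s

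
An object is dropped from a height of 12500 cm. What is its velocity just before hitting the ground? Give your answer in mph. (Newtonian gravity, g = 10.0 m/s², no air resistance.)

h = 12500 cm × 0.01 = 125.0 m
v = √(2gh) = √(2 × 10.0 × 125.0) = 50.0 m/s
v = 50.0 m/s / 0.44704 = 111.8 mph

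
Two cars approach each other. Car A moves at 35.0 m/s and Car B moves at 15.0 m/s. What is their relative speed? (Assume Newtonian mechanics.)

v_rel = v_A + v_B = 35.0 + 15.0 = 50.0 m/s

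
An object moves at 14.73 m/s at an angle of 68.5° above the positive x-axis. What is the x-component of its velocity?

vₓ = v cos(θ) = 14.73 × cos(68.5°) = 5.4 m/s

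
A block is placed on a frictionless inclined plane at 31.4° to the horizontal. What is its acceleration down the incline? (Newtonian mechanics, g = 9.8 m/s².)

a = g sin(θ) = 9.8 × sin(31.4°) = 9.8 × 0.521 = 5.11 m/s²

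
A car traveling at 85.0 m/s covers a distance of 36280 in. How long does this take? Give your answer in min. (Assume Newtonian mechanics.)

d = 36280 in × 0.0254 = 921.512 m
t = d / v = 921.512 / 85.0 = 10.8413 s
t = 10.8413 s / 60.0 = 0.1807 min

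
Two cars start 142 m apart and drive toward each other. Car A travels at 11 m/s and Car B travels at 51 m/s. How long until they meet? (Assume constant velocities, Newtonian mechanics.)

Combined speed: v_combined = 11 + 51 = 62 m/s
Time to meet: t = d/v_combined = 142/62 = 2.29 s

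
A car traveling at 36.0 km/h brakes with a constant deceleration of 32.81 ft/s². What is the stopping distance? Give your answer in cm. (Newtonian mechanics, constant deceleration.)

v₀ = 36.0 km/h × 0.2777777777777778 = 10.0 m/s
a = 32.81 ft/s² × 0.3048 = 10.0005 m/s²
d = v₀² / (2a) = 10.0² / (2 × 10.0005) = 100.0 / 20.001 = 4.99975 m
d = 4.99975 m / 0.01 = 500.0 cm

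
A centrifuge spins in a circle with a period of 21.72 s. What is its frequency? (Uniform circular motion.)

f = 1/T = 1/21.72 = 0.046 Hz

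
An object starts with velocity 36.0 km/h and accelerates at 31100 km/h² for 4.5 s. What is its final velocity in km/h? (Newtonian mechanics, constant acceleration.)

v₀ = 36.0 km/h × 0.2777777777777778 = 10.0 m/s
a = 31100 km/h² × 7.716049382716049e-05 = 2.39969 m/s²
v = v₀ + a × t = 10.0 + 2.39969 × 4.5 = 20.7986 m/s
v = 20.7986 m/s / 0.2777777777777778 = 74.87 km/h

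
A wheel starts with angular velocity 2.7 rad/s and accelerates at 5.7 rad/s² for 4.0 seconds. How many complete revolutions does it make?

θ = ω₀t + ½αt² = 2.7×4.0 + ½×5.7×4.0² = 56.4 rad
Total revolutions = θ/(2π) = 56.4/(2π) = 8.98
Complete revolutions = ⌊8.98⌋ = 8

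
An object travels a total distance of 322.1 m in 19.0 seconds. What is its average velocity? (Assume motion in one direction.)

v_avg = Δd / Δt = 322.1 / 19.0 = 16.95 m/s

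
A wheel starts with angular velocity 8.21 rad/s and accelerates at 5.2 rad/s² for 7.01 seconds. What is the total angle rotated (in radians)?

θ = ω₀t + ½αt² = 8.21×7.01 + ½×5.2×7.01² = 185.32 rad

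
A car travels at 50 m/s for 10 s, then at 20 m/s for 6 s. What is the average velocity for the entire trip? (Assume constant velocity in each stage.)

d₁ = v₁t₁ = 50 × 10 = 500 m
d₂ = v₂t₂ = 20 × 6 = 120 m
d_total = 620 m, t_total = 16 s
v_avg = d_total/t_total = 620/16 = 38.75 m/s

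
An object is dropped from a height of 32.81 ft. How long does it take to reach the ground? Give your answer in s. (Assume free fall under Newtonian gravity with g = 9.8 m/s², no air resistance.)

h = 32.81 ft × 0.3048 = 10.0005 m
t = √(2h/g) = √(2 × 10.0005 / 9.8) = 1.429 s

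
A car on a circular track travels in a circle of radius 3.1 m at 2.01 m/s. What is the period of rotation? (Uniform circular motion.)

T = 2πr/v = 2π×3.1/2.01 = 9.69 s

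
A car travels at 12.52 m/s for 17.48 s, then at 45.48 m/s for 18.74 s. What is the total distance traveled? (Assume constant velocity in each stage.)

d₁ = v₁t₁ = 12.52 × 17.48 = 218.8496 m
d₂ = v₂t₂ = 45.48 × 18.74 = 852.2952 m
d_total = 218.8496 + 852.2952 = 1071.14 m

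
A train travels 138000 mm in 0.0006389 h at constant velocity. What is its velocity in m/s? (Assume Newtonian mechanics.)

d = 138000 mm × 0.001 = 138.0 m
t = 0.0006389 h × 3600.0 = 2.30004 s
v = d / t = 138.0 / 2.30004 = 60.0 m/s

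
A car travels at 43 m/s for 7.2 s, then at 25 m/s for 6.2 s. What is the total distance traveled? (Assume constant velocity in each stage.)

d₁ = v₁t₁ = 43 × 7.2 = 309.6 m
d₂ = v₂t₂ = 25 × 6.2 = 155.0 m
d_total = 309.6 + 155.0 = 464.6 m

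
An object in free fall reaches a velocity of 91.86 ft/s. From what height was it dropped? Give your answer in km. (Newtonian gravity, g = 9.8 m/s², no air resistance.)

v = 91.86 ft/s × 0.3048 = 27.9989 m/s
h = v² / (2g) = 27.9989² / (2 × 9.8) = 39.9969 m
h = 39.9969 m / 1000.0 = 0.04 km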